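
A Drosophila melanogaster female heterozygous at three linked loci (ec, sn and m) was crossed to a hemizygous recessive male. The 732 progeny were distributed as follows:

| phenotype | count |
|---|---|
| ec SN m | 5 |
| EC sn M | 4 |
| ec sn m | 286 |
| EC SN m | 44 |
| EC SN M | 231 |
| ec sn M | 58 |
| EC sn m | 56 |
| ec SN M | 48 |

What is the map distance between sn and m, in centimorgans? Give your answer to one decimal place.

15.2 centimorgans

The two most frequent reciprocal classes, EC SN M and ec sn m, are the parental types, so the F1 was EC SN M / ec sn m.
The two rarest classes, EC sn M and ec SN m, are the double crossovers. Comparing them with the parentals, only the sn allele has switched, so sn is the middle locus and the order is m – sn – ec.
Crossovers in the m–sn interval produce the single-crossover classes EC SN m and ec sn M (44 + 58 = 102) plus the double crossovers (9).
RF(m–sn) = (102 + 9) / 732 = 111/732 = 0.1516 → 15.2 centimorgans.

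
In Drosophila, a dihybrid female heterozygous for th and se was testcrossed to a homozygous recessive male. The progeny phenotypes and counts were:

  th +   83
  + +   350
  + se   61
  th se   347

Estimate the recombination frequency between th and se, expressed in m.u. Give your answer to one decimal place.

The two most frequent classes, + + (350) and th se (347), are the parental types, so the F1 was + + / th se.
The recombinant classes are + se and th +: 61 + 83 = 144.
Recombination frequency = 144/841 = 0.1712 ≈ 17.1%, i.e. 17.1 m.u.

17.1 m.u.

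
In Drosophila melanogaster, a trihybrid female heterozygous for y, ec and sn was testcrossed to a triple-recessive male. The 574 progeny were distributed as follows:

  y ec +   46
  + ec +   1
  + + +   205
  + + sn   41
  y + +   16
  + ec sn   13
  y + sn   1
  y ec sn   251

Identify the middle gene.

ec

The two most frequent reciprocal classes, y ec sn and + + +, are the parental types, so the F1 was y ec sn / + + +.
The two rarest classes, y + sn and + ec +, are the double crossovers. Comparing them with the parentals, only the ec allele has switched, so ec is the middle locus and the order is y – ec – sn.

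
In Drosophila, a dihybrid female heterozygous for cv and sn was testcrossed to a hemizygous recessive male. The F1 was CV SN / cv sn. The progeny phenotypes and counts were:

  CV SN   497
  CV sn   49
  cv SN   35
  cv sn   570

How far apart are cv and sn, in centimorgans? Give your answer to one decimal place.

The recombinant classes are CV sn and cv SN: 49 + 35 = 84.
Recombination frequency = 84/1151 = 0.0730 ≈ 7.3%, i.e. 7.3 centimorgans.

7.3 centimorgans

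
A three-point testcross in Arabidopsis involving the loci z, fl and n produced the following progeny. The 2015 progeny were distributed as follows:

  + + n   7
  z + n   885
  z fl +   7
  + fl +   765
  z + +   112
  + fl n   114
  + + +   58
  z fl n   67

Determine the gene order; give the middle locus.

z

The two most frequent reciprocal classes, + fl + and z + n, are the parental types, so the F1 was + fl + / z + n.
The two rarest classes, z fl + and + + n, are the double crossovers. Comparing them with the parentals, only the z allele has switched, so z is the middle locus and the order is n – z – fl.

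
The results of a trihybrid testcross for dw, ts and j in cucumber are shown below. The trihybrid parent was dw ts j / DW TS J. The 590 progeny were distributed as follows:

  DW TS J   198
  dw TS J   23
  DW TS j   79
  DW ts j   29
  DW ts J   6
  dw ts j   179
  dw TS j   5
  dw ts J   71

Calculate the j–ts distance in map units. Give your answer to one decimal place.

27.3 map units

The two rarest classes, dw TS j and DW ts J, are the double crossovers. Comparing them with the parentals, only the ts allele has switched, so ts is the middle locus and the order is j – ts – dw.
Crossovers in the j–ts interval produce the single-crossover classes dw ts J and DW TS j (71 + 79 = 150) plus the double crossovers (11).
RF(j–ts) = (150 + 11) / 590 = 161/590 = 0.2729 → 27.3 map units.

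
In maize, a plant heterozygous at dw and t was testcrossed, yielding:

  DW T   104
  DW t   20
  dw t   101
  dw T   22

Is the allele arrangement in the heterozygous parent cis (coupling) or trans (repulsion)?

The two most frequent classes are DW T (104) and dw t (101); these are the parental (non-recombinant) types.
So the F1 carried DW T on one chromosome and dw t on the other — the recessive alleles are on the same chromosome (cis / coupling).

cis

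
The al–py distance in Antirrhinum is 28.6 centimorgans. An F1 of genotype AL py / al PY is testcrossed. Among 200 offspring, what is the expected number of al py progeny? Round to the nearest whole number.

29

A map distance of 28.6 centimorgans corresponds to a recombination frequency of 0.286.
The F1 is AL py / al PY, so al py is a recombinant gamete class with expected frequency r/2 = 0.286/2 = 0.1430.
Expected number = 0.1430 × 200 = 28.60 ≈ 29.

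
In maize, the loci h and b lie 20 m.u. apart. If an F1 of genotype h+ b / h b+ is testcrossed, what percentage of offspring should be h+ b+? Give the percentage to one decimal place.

A map distance of 20 m.u. corresponds to a recombination frequency of 0.200.
The F1 is h+ b / h b+, so h+ b+ is a recombinant gamete class with expected frequency r/2 = 0.200/2 = 0.1000.
That is 0.1000 = 10.0% of the progeny.

10.0%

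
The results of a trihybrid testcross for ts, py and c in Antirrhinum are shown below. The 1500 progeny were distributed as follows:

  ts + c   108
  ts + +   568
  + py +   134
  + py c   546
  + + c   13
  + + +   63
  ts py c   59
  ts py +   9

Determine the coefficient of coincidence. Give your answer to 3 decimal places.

The two most frequent reciprocal classes, + py c and ts + +, are the parental types, so the F1 was + py c / ts + +.
The two rarest classes, + + c and ts py +, are the double crossovers. Comparing them with the parentals, only the py allele has switched, so py is the middle locus and the order is ts – py – c.
ts–py: (122 + 22)/1500 = 0.0960; py–c: (242 + 22)/1500 = 0.1760.
Expected DCO frequency = 0.0960 × 0.1760 ≈ 0.01690; observed = 22/1500 ≈ 0.01467.
Coefficient of coincidence = 0.01467/0.01690 ≈ 0.868.

0.868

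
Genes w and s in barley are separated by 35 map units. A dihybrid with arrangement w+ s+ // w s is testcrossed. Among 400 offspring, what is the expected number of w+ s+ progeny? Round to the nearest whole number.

130

A map distance of 35 map units corresponds to a recombination frequency of 0.350.
The F1 is w+ s+ / w s, so w+ s+ is a parental gamete class with expected frequency (1 − r)/2 = 0.650/2 = 0.3250.
Expected number = 0.3250 × 400 = 130.00 ≈ 130.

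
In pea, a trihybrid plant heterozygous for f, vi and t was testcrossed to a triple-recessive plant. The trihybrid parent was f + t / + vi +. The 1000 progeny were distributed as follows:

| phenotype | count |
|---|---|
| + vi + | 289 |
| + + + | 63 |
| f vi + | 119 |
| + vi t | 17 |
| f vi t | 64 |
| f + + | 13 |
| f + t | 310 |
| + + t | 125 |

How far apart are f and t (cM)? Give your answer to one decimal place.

27.4 cM

The two rarest classes, f + + and + vi t, are the double crossovers. Comparing them with the parentals, only the t allele has switched, so t is the middle locus and the order is f – t – vi.
Crossovers in the f–t interval produce the single-crossover classes + + t and f vi + (125 + 119 = 244) plus the double crossovers (30).
RF(f–t) = (244 + 30) / 1000 = 274/1000 = 0.2740 → 27.4 cM.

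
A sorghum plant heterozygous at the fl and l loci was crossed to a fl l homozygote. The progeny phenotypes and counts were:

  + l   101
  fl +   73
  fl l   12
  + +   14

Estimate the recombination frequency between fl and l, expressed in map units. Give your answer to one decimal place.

The two most frequent classes, + l (101) and fl + (73), are the parental types, so the F1 was + l / fl +.
The recombinant classes are + + and fl l: 14 + 12 = 26.
Recombination frequency = 26/200 = 0.1300 ≈ 13.0%, i.e. 13.0 map units.

13.0 map units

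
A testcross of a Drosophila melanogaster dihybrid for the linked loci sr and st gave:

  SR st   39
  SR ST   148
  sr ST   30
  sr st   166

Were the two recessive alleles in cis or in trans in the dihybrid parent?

cis

The two most frequent classes are SR ST (148) and sr st (166); these are the parental (non-recombinant) types.
So the F1 carried SR ST on one chromosome and sr st on the other — the recessive alleles are on the same chromosome (cis / coupling).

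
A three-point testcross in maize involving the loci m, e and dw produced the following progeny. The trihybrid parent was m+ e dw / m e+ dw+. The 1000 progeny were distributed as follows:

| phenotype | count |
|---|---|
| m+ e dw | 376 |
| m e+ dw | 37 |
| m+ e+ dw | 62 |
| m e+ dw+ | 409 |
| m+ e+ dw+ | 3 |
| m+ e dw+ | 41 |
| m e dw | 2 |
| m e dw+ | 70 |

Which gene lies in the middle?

m

The two rarest classes, m e dw and m+ e+ dw+, are the double crossovers. Comparing them with the parentals, only the m allele has switched, so m is the middle locus and the order is e – m – dw.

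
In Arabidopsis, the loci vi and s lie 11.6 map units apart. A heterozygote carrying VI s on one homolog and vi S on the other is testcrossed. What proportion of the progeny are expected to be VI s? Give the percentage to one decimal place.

44.2%

A map distance of 11.6 map units corresponds to a recombination frequency of 0.116.
The F1 is VI s / vi S, so VI s is a parental gamete class with expected frequency (1 − r)/2 = 0.884/2 = 0.4420.
That is 0.4420 = 44.2% of the progeny.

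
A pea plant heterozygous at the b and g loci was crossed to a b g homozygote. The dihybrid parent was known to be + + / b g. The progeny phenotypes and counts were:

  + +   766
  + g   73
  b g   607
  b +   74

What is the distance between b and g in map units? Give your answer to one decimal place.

The recombinant classes are + g and b +: 73 + 74 = 147.
Recombination frequency = 147/1520 = 0.0967 ≈ 9.7%, i.e. 9.7 map units.

9.7 map units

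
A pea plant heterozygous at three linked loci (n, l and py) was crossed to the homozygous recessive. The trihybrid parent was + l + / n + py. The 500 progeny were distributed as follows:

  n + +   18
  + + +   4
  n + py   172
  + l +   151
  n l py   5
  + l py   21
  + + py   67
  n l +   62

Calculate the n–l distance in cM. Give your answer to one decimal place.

27.6 cM

The two rarest classes, + + + and n l py, are the double crossovers. Comparing them with the parentals, only the l allele has switched, so l is the middle locus and the order is n – l – py.
Crossovers in the n–l interval produce the single-crossover classes n l + and + + py (62 + 67 = 129) plus the double crossovers (9).
RF(n–l) = (129 + 9) / 500 = 138/500 = 0.2760 → 27.6 cM.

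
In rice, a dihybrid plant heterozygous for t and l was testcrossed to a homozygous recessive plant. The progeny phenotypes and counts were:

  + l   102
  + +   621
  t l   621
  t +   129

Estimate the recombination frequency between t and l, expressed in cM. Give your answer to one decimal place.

15.7 cM

The two most frequent classes, + + (621) and t l (621), are the parental types, so the F1 was + + / t l.
The recombinant classes are + l and t +: 102 + 129 = 231.
Recombination frequency = 231/1473 = 0.1568 ≈ 15.7%, i.e. 15.7 cM.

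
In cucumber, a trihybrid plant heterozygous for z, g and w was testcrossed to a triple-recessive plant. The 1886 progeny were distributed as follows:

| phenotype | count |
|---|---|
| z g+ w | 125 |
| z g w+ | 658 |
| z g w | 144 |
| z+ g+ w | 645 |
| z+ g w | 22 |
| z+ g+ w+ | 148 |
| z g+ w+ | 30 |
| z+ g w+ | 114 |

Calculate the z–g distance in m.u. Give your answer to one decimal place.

The two most frequent reciprocal classes, z+ g+ w and z g w+, are the parental types, so the F1 was z+ g+ w / z g w+.
The two rarest classes, z+ g w and z g+ w+, are the double crossovers. Comparing them with the parentals, only the g allele has switched, so g is the middle locus and the order is z – g – w.
Crossovers in the z–g interval produce the single-crossover classes z g+ w and z+ g w+ (125 + 114 = 239) plus the double crossovers (52).
RF(z–g) = (239 + 52) / 1886 = 291/1886 = 0.1543 → 15.4 m.u.

15.4 m.u.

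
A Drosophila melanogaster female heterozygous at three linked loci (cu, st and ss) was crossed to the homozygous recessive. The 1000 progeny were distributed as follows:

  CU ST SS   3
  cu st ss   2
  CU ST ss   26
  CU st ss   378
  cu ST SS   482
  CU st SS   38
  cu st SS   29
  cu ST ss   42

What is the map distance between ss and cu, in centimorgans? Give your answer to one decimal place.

The two most frequent reciprocal classes, CU st ss and cu ST SS, are the parental types, so the F1 was CU st ss / cu ST SS.
The two rarest classes, cu st ss and CU ST SS, are the double crossovers. Comparing them with the parentals, only the cu allele has switched, so cu is the middle locus and the order is ss – cu – st.
Crossovers in the ss–cu interval produce the single-crossover classes CU st SS and cu ST ss (38 + 42 = 80) plus the double crossovers (5).
RF(ss–cu) = (80 + 5) / 1000 = 85/1000 = 0.0850 → 8.5 centimorgans.

8.5 centimorgans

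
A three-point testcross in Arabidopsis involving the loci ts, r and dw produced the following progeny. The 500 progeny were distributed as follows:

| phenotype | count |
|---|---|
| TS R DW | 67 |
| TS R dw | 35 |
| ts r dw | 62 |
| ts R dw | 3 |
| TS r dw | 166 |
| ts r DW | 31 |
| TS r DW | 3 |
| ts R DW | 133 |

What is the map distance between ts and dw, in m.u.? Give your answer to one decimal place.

27.0 m.u.

The two most frequent reciprocal classes, TS r dw and ts R DW, are the parental types, so the F1 was TS r dw / ts R DW.
The two rarest classes, TS r DW and ts R dw, are the double crossovers. Comparing them with the parentals, only the dw allele has switched, so dw is the middle locus and the order is r – dw – ts.
Crossovers in the dw–ts interval produce the single-crossover classes ts r dw and TS R DW (62 + 67 = 129) plus the double crossovers (6).
RF(dw–ts) = (129 + 6) / 500 = 135/500 = 0.2700 → 27.0 m.u.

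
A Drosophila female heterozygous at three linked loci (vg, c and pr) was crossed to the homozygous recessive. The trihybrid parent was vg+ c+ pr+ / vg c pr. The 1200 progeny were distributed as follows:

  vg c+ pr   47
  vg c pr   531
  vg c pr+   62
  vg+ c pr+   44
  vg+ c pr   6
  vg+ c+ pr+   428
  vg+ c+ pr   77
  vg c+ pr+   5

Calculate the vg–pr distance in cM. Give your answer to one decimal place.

The two rarest classes, vg c+ pr+ and vg+ c pr, are the double crossovers. Comparing them with the parentals, only the vg allele has switched, so vg is the middle locus and the order is c – vg – pr.
Crossovers in the vg–pr interval produce the single-crossover classes vg+ c+ pr and vg c pr+ (77 + 62 = 139) plus the double crossovers (11).
RF(vg–pr) = (139 + 11) / 1200 = 150/1200 = 0.1250 → 12.5 cM.

12.5 cM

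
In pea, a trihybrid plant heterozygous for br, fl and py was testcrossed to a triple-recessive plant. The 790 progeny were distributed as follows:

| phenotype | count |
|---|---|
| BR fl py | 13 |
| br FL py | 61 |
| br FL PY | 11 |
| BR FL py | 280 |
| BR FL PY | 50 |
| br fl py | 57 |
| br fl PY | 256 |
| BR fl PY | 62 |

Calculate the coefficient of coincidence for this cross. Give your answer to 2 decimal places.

0.98

The two most frequent reciprocal classes, BR FL py and br fl PY, are the parental types, so the F1 was BR FL py / br fl PY.
The two rarest classes, BR fl py and br FL PY, are the double crossovers. Comparing them with the parentals, only the fl allele has switched, so fl is the middle locus and the order is br – fl – py.
br–fl: (123 + 24)/790 = 0.1861; fl–py: (107 + 24)/790 = 0.1658.
Expected DCO frequency = 0.1861 × 0.1658 ≈ 0.03086; observed = 24/790 ≈ 0.03038.
Coefficient of coincidence = 0.03038/0.03086 ≈ 0.98.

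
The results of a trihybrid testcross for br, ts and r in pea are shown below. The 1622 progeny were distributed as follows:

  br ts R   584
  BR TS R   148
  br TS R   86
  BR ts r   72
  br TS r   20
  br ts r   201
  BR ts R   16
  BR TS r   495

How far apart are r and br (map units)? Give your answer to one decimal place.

23.7 map units

The two most frequent reciprocal classes, BR TS r and br ts R, are the parental types, so the F1 was BR TS r / br ts R.
The two rarest classes, br TS r and BR ts R, are the double crossovers. Comparing them with the parentals, only the br allele has switched, so br is the middle locus and the order is ts – br – r.
Crossovers in the br–r interval produce the single-crossover classes BR TS R and br ts r (148 + 201 = 349) plus the double crossovers (36).
RF(br–r) = (349 + 36) / 1622 = 385/1622 = 0.2374 → 23.7 map units.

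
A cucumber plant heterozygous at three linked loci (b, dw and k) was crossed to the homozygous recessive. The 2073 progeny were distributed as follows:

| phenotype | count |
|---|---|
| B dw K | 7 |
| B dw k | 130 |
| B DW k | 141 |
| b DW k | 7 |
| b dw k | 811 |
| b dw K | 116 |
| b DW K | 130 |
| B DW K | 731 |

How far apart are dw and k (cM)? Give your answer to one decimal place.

The two most frequent reciprocal classes, b dw k and B DW K, are the parental types, so the F1 was b dw k / B DW K.
The two rarest classes, b DW k and B dw K, are the double crossovers. Comparing them with the parentals, only the dw allele has switched, so dw is the middle locus and the order is b – dw – k.
Crossovers in the dw–k interval produce the single-crossover classes b dw K and B DW k (116 + 141 = 257) plus the double crossovers (14).
RF(dw–k) = (257 + 14) / 2073 = 271/2073 = 0.1307 → 13.1 cM.

13.1 cM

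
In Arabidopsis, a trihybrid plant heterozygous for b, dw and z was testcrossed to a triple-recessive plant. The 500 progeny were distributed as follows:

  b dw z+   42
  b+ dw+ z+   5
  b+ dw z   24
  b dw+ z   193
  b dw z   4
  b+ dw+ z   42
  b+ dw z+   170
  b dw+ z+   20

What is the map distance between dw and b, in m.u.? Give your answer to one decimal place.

The two most frequent reciprocal classes, b dw+ z and b+ dw z+, are the parental types, so the F1 was b dw+ z / b+ dw z+.
The two rarest classes, b dw z and b+ dw+ z+, are the double crossovers. Comparing them with the parentals, only the dw allele has switched, so dw is the middle locus and the order is b – dw – z.
Crossovers in the b–dw interval produce the single-crossover classes b+ dw+ z and b dw z+ (42 + 42 = 84) plus the double crossovers (9).
RF(b–dw) = (84 + 9) / 500 = 93/500 = 0.1860 → 18.6 m.u.

18.6 m.u.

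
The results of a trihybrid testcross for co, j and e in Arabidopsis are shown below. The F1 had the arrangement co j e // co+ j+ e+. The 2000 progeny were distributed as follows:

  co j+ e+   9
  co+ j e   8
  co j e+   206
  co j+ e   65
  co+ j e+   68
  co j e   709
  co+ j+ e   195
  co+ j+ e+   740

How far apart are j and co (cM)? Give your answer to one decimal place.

The two rarest classes, co+ j e and co j+ e+, are the double crossovers. Comparing them with the parentals, only the co allele has switched, so co is the middle locus and the order is e – co – j.
Crossovers in the co–j interval produce the single-crossover classes co j+ e and co+ j e+ (65 + 68 = 133) plus the double crossovers (17).
RF(co–j) = (133 + 17) / 2000 = 150/2000 = 0.0750 → 7.5 cM.

7.5 cM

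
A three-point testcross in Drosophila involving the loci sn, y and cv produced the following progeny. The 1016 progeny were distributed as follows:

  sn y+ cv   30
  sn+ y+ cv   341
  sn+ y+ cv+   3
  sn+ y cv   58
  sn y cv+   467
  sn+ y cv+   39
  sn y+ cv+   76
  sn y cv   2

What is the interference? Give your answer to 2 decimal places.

The two most frequent reciprocal classes, sn+ y+ cv and sn y cv+, are the parental types, so the F1 was sn+ y+ cv / sn y cv+.
The two rarest classes, sn+ y+ cv+ and sn y cv, are the double crossovers. Comparing them with the parentals, only the cv allele has switched, so cv is the middle locus and the order is y – cv – sn.
y–cv: (134 + 5)/1016 = 0.1368; cv–sn: (69 + 5)/1016 = 0.0728.
Expected DCO frequency = 0.1368 × 0.0728 ≈ 0.00996; observed = 5/1016 ≈ 0.00492.
Coefficient of coincidence = 0.00492/0.00996 ≈ 0.49; interference = 1 − 0.49 = 0.51.

0.51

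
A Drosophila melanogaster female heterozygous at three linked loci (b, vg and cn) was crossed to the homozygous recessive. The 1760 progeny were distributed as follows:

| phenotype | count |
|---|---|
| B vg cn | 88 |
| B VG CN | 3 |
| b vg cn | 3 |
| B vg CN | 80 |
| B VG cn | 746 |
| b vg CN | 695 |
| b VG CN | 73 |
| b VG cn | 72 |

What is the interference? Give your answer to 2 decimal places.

0.60

The two most frequent reciprocal classes, b vg CN and B VG cn, are the parental types, so the F1 was b vg CN / B VG cn.
The two rarest classes, b vg cn and B VG CN, are the double crossovers. Comparing them with the parentals, only the cn allele has switched, so cn is the middle locus and the order is vg – cn – b.
vg–cn: (161 + 6)/1760 = 0.0949; cn–b: (152 + 6)/1760 = 0.0898.
Expected DCO frequency = 0.0949 × 0.0898 ≈ 0.00852; observed = 6/1760 ≈ 0.00341.
Coefficient of coincidence = 0.00341/0.00852 ≈ 0.40; interference = 1 − 0.40 = 0.60.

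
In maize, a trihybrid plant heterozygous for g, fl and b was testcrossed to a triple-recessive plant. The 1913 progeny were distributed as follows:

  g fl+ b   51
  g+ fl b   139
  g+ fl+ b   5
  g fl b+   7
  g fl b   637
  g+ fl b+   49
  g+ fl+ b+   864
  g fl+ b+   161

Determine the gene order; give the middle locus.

b

The two most frequent reciprocal classes, g fl b and g+ fl+ b+, are the parental types, so the F1 was g fl b / g+ fl+ b+.
The two rarest classes, g fl b+ and g+ fl+ b, are the double crossovers. Comparing them with the parentals, only the b allele has switched, so b is the middle locus and the order is fl – b – g.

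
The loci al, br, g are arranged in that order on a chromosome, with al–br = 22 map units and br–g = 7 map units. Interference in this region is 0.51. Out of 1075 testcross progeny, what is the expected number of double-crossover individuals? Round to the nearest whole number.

Map distances give recombination frequencies of 0.220 and 0.070 for the two intervals.
With interference 0.51 (so coincidence = 0.49), expected double-crossover frequency = 0.220 × 0.070 × 0.49 = 0.00755.
Expected number = 0.00755 × 1075 = 8.11 ≈ 8.

8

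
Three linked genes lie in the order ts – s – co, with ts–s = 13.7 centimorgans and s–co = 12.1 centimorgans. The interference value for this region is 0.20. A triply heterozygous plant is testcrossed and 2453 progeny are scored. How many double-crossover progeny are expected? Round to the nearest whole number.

33

Map distances give recombination frequencies of 0.137 and 0.121 for the two intervals.
With interference 0.20 (so coincidence = 0.80), expected double-crossover frequency = 0.137 × 0.121 × 0.80 = 0.01326.
Expected number = 0.01326 × 2453 = 32.53 ≈ 33.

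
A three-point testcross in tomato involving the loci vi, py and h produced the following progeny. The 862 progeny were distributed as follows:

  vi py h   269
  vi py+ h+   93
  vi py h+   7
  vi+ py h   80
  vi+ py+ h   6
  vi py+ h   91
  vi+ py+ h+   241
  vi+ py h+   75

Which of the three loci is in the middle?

The two most frequent reciprocal classes, vi+ py+ h+ and vi py h, are the parental types, so the F1 was vi+ py+ h+ / vi py h.
The two rarest classes, vi+ py+ h and vi py h+, are the double crossovers. Comparing them with the parentals, only the h allele has switched, so h is the middle locus and the order is vi – h – py.

h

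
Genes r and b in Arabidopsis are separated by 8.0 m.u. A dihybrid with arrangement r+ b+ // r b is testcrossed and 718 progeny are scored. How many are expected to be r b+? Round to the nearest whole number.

A map distance of 8.0 m.u. corresponds to a recombination frequency of 0.080.
The F1 is r+ b+ / r b, so r b+ is a recombinant gamete class with expected frequency r/2 = 0.080/2 = 0.0400.
Expected number = 0.0400 × 718 = 28.72 ≈ 29.

29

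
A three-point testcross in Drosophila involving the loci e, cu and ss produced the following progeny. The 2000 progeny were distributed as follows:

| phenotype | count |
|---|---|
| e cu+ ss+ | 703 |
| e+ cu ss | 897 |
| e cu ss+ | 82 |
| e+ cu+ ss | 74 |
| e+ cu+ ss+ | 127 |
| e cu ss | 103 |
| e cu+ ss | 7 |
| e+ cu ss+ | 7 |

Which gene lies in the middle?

The two most frequent reciprocal classes, e cu+ ss+ and e+ cu ss, are the parental types, so the F1 was e cu+ ss+ / e+ cu ss.
The two rarest classes, e cu+ ss and e+ cu ss+, are the double crossovers. Comparing them with the parentals, only the ss allele has switched, so ss is the middle locus and the order is cu – ss – e.

ss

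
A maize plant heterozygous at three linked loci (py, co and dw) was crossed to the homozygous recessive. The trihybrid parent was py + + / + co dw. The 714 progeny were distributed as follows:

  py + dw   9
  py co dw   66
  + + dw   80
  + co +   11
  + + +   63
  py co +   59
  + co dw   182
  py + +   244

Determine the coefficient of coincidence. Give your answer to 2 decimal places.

The two rarest classes, py + dw and + co +, are the double crossovers. Comparing them with the parentals, only the dw allele has switched, so dw is the middle locus and the order is co – dw – py.
co–dw: (139 + 20)/714 = 0.2227; dw–py: (129 + 20)/714 = 0.2087.
Expected DCO frequency = 0.2227 × 0.2087 ≈ 0.04648; observed = 20/714 ≈ 0.02801.
Coefficient of coincidence = 0.02801/0.04648 ≈ 0.60.

0.60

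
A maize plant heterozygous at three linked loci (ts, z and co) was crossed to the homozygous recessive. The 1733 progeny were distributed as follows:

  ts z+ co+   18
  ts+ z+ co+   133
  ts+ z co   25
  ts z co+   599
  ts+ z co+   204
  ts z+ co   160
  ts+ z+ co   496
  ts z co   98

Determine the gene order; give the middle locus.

The two most frequent reciprocal classes, ts z co+ and ts+ z+ co, are the parental types, so the F1 was ts z co+ / ts+ z+ co.
The two rarest classes, ts z+ co+ and ts+ z co, are the double crossovers. Comparing them with the parentals, only the z allele has switched, so z is the middle locus and the order is ts – z – co.

z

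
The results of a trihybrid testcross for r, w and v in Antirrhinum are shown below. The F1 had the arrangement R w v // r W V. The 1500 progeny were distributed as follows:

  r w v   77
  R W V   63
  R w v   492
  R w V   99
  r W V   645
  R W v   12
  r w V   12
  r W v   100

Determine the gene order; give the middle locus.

The two rarest classes, R W v and r w V, are the double crossovers. Comparing them with the parentals, only the w allele has switched, so w is the middle locus and the order is v – w – r.

w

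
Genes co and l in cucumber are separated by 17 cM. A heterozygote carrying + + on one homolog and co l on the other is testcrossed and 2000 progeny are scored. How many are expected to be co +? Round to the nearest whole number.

A map distance of 17 cM corresponds to a recombination frequency of 0.170.
The F1 is + + / co l, so co + is a recombinant gamete class with expected frequency r/2 = 0.170/2 = 0.0850.
Expected number = 0.0850 × 2000 = 170.00 ≈ 170.

170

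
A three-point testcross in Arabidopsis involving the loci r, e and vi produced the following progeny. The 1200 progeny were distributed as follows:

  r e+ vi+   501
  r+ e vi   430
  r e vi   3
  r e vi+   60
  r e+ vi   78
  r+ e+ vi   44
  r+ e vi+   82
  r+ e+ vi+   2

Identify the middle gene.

The two most frequent reciprocal classes, r+ e vi and r e+ vi+, are the parental types, so the F1 was r+ e vi / r e+ vi+.
The two rarest classes, r e vi and r+ e+ vi+, are the double crossovers. Comparing them with the parentals, only the r allele has switched, so r is the middle locus and the order is vi – r – e.

r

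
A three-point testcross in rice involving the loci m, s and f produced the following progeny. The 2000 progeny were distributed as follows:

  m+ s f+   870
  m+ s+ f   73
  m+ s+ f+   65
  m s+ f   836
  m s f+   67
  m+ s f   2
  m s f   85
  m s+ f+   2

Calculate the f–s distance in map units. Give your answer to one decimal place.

7.7 map units

The two most frequent reciprocal classes, m s+ f and m+ s f+, are the parental types, so the F1 was m s+ f / m+ s f+.
The two rarest classes, m s+ f+ and m+ s f, are the double crossovers. Comparing them with the parentals, only the f allele has switched, so f is the middle locus and the order is s – f – m.
Crossovers in the s–f interval produce the single-crossover classes m s f and m+ s+ f+ (85 + 65 = 150) plus the double crossovers (4).
RF(s–f) = (150 + 4) / 2000 = 154/2000 = 0.0770 → 7.7 map units.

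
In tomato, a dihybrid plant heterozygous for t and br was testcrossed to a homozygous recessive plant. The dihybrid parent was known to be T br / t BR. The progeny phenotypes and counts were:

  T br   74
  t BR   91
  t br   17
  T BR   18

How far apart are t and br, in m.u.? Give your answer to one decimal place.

17.5 m.u.

The recombinant classes are T BR and t br: 18 + 17 = 35.
Recombination frequency = 35/200 = 0.1750 ≈ 17.5%, i.e. 17.5 m.u.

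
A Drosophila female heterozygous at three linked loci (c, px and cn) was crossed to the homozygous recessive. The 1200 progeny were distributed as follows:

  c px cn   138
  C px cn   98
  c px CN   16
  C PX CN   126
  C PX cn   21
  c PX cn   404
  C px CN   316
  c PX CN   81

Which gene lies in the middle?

c

The two most frequent reciprocal classes, C px CN and c PX cn, are the parental types, so the F1 was C px CN / c PX cn.
The two rarest classes, c px CN and C PX cn, are the double crossovers. Comparing them with the parentals, only the c allele has switched, so c is the middle locus and the order is px – c – cn.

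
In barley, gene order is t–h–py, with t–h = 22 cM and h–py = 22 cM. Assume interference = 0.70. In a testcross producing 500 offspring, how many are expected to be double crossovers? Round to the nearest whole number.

7

Map distances give recombination frequencies of 0.220 and 0.220 for the two intervals.
With interference 0.70 (so coincidence = 0.30), expected double-crossover frequency = 0.220 × 0.220 × 0.30 = 0.01452.
Expected number = 0.01452 × 500 = 7.26 ≈ 7.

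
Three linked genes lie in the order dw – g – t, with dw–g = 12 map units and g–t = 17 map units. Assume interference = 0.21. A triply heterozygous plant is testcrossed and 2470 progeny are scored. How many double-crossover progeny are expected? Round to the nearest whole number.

Map distances give recombination frequencies of 0.120 and 0.170 for the two intervals.
With interference 0.21 (so coincidence = 0.79), expected double-crossover frequency = 0.120 × 0.170 × 0.79 = 0.01612.
Expected number = 0.01612 × 2470 = 39.81 ≈ 40.

40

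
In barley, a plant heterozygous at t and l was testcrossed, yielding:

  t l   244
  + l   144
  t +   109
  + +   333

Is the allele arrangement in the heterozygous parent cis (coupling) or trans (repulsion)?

The two most frequent classes are + + (333) and t l (244); these are the parental (non-recombinant) types.
So the F1 carried + + on one chromosome and t l on the other — the recessive alleles are on the same chromosome (cis / coupling).

cis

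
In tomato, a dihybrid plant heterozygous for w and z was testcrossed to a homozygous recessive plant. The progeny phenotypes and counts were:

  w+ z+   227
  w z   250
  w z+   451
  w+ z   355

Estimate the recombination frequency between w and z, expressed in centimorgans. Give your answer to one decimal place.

The two most frequent classes, w+ z (355) and w z+ (451), are the parental types, so the F1 was w+ z / w z+.
The recombinant classes are w+ z+ and w z: 227 + 250 = 477.
Recombination frequency = 477/1283 = 0.3718 ≈ 37.2%, i.e. 37.2 centimorgans.

37.2 centimorgans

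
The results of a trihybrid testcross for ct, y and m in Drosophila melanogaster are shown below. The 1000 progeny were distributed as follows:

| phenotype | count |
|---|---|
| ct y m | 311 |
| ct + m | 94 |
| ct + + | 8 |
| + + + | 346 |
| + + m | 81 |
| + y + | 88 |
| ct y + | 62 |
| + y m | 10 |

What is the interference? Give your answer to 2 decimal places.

0.44

The two most frequent reciprocal classes, + + + and ct y m, are the parental types, so the F1 was + + + / ct y m.
The two rarest classes, ct + + and + y m, are the double crossovers. Comparing them with the parentals, only the ct allele has switched, so ct is the middle locus and the order is y – ct – m.
y–ct: (182 + 18)/1000 = 0.2000; ct–m: (143 + 18)/1000 = 0.1610.
Expected DCO frequency = 0.2000 × 0.1610 ≈ 0.03220; observed = 18/1000 ≈ 0.01800.
Coefficient of coincidence = 0.01800/0.03220 ≈ 0.56; interference = 1 − 0.56 = 0.44.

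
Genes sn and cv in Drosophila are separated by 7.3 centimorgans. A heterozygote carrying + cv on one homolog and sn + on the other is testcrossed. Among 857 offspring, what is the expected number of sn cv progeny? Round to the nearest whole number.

A map distance of 7.3 centimorgans corresponds to a recombination frequency of 0.073.
The F1 is + cv / sn +, so sn cv is a recombinant gamete class with expected frequency r/2 = 0.073/2 = 0.0365.
Expected number = 0.0365 × 857 = 31.28 ≈ 31.

31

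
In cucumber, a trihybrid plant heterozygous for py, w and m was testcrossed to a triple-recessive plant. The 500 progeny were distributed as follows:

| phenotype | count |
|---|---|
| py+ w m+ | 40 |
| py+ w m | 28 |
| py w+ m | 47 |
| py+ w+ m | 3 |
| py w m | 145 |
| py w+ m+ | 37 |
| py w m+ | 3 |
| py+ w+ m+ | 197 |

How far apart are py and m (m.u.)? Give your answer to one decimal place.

14.2 m.u.

The two most frequent reciprocal classes, py+ w+ m+ and py w m, are the parental types, so the F1 was py+ w+ m+ / py w m.
The two rarest classes, py+ w+ m and py w m+, are the double crossovers. Comparing them with the parentals, only the m allele has switched, so m is the middle locus and the order is w – m – py.
Crossovers in the m–py interval produce the single-crossover classes py w+ m+ and py+ w m (37 + 28 = 65) plus the double crossovers (6).
RF(m–py) = (65 + 6) / 500 = 71/500 = 0.1420 → 14.2 m.u.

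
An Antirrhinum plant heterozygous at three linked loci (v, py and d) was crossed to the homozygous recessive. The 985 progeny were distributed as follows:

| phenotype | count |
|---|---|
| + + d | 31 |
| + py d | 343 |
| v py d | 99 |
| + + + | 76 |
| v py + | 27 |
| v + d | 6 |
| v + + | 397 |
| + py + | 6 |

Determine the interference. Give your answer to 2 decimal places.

The two most frequent reciprocal classes, + py d and v + +, are the parental types, so the F1 was + py d / v + +.
The two rarest classes, + py + and v + d, are the double crossovers. Comparing them with the parentals, only the d allele has switched, so d is the middle locus and the order is py – d – v.
py–d: (58 + 12)/985 = 0.0711; d–v: (175 + 12)/985 = 0.1898.
Expected DCO frequency = 0.0711 × 0.1898 ≈ 0.01349; observed = 12/985 ≈ 0.01218.
Coefficient of coincidence = 0.01218/0.01349 ≈ 0.90; interference = 1 − 0.90 = 0.10.

0.10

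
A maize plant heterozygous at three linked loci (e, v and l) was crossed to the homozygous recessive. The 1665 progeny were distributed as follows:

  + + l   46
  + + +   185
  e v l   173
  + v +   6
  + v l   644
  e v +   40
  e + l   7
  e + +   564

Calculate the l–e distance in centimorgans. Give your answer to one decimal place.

22.3 centimorgans

The two most frequent reciprocal classes, e + + and + v l, are the parental types, so the F1 was e + + / + v l.
The two rarest classes, e + l and + v +, are the double crossovers. Comparing them with the parentals, only the l allele has switched, so l is the middle locus and the order is e – l – v.
Crossovers in the e–l interval produce the single-crossover classes + + + and e v l (185 + 173 = 358) plus the double crossovers (13).
RF(e–l) = (358 + 13) / 1665 = 371/1665 = 0.2228 → 22.3 centimorgans.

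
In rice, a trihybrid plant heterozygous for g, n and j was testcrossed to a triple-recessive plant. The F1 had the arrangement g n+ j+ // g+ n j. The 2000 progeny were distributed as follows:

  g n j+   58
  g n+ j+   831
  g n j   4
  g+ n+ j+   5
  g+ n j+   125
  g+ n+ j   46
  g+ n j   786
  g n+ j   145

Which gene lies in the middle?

The two rarest classes, g+ n+ j+ and g n j, are the double crossovers. Comparing them with the parentals, only the g allele has switched, so g is the middle locus and the order is j – g – n.

g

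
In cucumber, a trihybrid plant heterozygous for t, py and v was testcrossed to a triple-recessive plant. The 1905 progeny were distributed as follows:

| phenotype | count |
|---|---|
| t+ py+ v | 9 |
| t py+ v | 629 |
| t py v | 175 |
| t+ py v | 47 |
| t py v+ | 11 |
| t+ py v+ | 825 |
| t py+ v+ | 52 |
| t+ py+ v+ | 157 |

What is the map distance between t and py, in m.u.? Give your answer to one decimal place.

The two most frequent reciprocal classes, t py+ v and t+ py v+, are the parental types, so the F1 was t py+ v / t+ py v+.
The two rarest classes, t+ py+ v and t py v+, are the double crossovers. Comparing them with the parentals, only the t allele has switched, so t is the middle locus and the order is py – t – v.
Crossovers in the py–t interval produce the single-crossover classes t py v and t+ py+ v+ (175 + 157 = 332) plus the double crossovers (20).
RF(py–t) = (332 + 20) / 1905 = 352/1905 = 0.1848 → 18.5 m.u.

18.5 m.u.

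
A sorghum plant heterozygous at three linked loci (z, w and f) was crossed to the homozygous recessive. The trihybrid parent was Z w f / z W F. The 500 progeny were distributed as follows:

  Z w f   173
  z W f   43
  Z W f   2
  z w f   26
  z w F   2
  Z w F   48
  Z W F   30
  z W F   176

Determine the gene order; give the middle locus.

w

The two rarest classes, Z W f and z w F, are the double crossovers. Comparing them with the parentals, only the w allele has switched, so w is the middle locus and the order is f – w – z.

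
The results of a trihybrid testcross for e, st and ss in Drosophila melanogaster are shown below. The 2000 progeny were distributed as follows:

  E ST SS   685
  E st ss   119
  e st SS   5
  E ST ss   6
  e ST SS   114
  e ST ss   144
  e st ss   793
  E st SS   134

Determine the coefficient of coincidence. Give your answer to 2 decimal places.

0.31

The two most frequent reciprocal classes, e st ss and E ST SS, are the parental types, so the F1 was e st ss / E ST SS.
The two rarest classes, e st SS and E ST ss, are the double crossovers. Comparing them with the parentals, only the ss allele has switched, so ss is the middle locus and the order is e – ss – st.
e–ss: (233 + 11)/2000 = 0.1220; ss–st: (278 + 11)/2000 = 0.1445.
Expected DCO frequency = 0.1220 × 0.1445 ≈ 0.01763; observed = 11/2000 ≈ 0.00550.
Coefficient of coincidence = 0.00550/0.01763 ≈ 0.31.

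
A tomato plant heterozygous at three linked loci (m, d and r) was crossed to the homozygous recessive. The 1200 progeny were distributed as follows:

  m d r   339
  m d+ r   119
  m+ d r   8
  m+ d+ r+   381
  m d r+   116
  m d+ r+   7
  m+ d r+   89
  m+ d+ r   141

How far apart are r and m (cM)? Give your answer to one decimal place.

22.7 cM

The two most frequent reciprocal classes, m+ d+ r+ and m d r, are the parental types, so the F1 was m+ d+ r+ / m d r.
The two rarest classes, m d+ r+ and m+ d r, are the double crossovers. Comparing them with the parentals, only the m allele has switched, so m is the middle locus and the order is d – m – r.
Crossovers in the m–r interval produce the single-crossover classes m+ d+ r and m d r+ (141 + 116 = 257) plus the double crossovers (15).
RF(m–r) = (257 + 15) / 1200 = 272/1200 = 0.2267 → 22.7 cM.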